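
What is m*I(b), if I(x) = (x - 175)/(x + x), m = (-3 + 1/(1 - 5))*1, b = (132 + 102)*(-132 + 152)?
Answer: -901/576 ≈ -1.5642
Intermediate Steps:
b = 4680 (b = 234*20 = 4680)
m = -13/4 (m = (-3 + 1/(-4))*1 = (-3 - 1/4)*1 = -13/4*1 = -13/4 ≈ -3.2500)
I(x) = (-175 + x)/(2*x) (I(x) = (-175 + x)/((2*x)) = (-175 + x)*(1/(2*x)) = (-175 + x)/(2*x))
m*I(b) = -13*(-175 + 4680)/(8*4680) = -13*4505/(8*4680) = -13/4*901/1872 = -901/576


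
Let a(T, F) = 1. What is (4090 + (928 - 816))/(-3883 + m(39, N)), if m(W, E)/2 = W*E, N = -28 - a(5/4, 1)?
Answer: -4202/6145 ≈ -0.68381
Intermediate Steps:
N = -29 (N = -28 - 1*1 = -28 - 1 = -29)
m(W, E) = 2*E*W (m(W, E) = 2*(W*E) = 2*(E*W) = 2*E*W)
(4090 + (928 - 816))/(-3883 + m(39, N)) = (4090 + (928 - 816))/(-3883 + 2*(-29)*39) = (4090 + 112)/(-3883 - 2262) = 4202/(-6145) = 4202*(-1/6145) = -4202/6145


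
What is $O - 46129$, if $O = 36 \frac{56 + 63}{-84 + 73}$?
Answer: $- \frac{511703}{11} \approx -46518.0$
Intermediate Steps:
$O = - \frac{4284}{11}$ ($O = 36 \frac{119}{-11} = 36 \cdot 119 \left(- \frac{1}{11}\right) = 36 \left(- \frac{119}{11}\right) = - \frac{4284}{11} \approx -389.45$)
$O - 46129 = - \frac{4284}{11} - 46129 = - \frac{511703}{11}$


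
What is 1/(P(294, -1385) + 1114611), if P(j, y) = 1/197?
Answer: 197/219578368 ≈ 8.9717e-7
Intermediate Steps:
P(j, y) = 1/197
1/(P(294, -1385) + 1114611) = 1/(1/197 + 1114611) = 1/(219578368/197) = 197/219578368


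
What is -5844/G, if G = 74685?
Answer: -1948/24895 ≈ -0.078249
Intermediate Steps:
-5844/G = -5844/74685 = -5844*1/74685 = -1948/24895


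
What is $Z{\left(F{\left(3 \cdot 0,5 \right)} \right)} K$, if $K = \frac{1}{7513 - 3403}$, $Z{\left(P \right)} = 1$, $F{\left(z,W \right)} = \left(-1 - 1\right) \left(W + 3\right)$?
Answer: $\frac{1}{4110} \approx 0.00024331$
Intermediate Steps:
$F{\left(z,W \right)} = -6 - 2 W$ ($F{\left(z,W \right)} = - 2 \left(3 + W\right) = -6 - 2 W$)
$K = \frac{1}{4110} \approx 0.00024331$
$Z{\left(F{\left(3 \cdot 0,5 \right)} \right)} K = 1 \cdot \frac{1}{4110} = \frac{1}{4110}$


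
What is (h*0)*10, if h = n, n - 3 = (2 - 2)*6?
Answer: 0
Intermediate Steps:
n = 3 (n = 3 + (2 - 2)*6 = 3 + 0*6 = 3 + 0 = 3)
h = 3
(h*0)*10 = (3*0)*10 = 0*10 = 0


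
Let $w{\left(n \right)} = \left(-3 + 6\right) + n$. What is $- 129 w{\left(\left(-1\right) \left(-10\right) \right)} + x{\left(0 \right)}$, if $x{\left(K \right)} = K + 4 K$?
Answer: $-1677$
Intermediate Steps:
$x{\left(K \right)} = 5 K$
$w{\left(n \right)} = 3 + n$
$- 129 w{\left(\left(-1\right) \left(-10\right) \right)} + x{\left(0 \right)} = - 129 \left(3 - -10\right) + 5 \cdot 0 = - 129 \left(3 + 10\right) + 0 = \left(-129\right) 13 + 0 = -1677 + 0 = -1677$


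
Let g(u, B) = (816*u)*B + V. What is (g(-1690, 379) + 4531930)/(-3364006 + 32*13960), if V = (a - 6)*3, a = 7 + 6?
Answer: 518124209/2917286 ≈ 177.60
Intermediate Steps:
a = 13
V = 21 (V = (13 - 6)*3 = 7*3 = 21)
g(u, B) = 21 + 816*B*u (g(u, B) = (816*u)*B + 21 = 816*B*u + 21 = 21 + 816*B*u)
(g(-1690, 379) + 4531930)/(-3364006 + 32*13960) = ((21 + 816*379*(-1690)) + 4531930)/(-3364006 + 32*13960) = ((21 - 522656160) + 4531930)/(-3364006 + 446720) = (-522656139 + 4531930)/(-2917286) = -518124209*(-1/2917286) = 518124209/2917286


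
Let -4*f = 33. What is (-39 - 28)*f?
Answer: 2211/4 ≈ 552.75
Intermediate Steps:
f = -33/4 (f = -¼*33 = -33/4 ≈ -8.2500)
(-39 - 28)*f = (-39 - 28)*(-33/4) = -67*(-33/4) = 2211/4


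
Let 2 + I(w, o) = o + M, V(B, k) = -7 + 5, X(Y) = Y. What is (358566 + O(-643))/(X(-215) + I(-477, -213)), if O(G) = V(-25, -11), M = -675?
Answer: -21092/65 ≈ -324.49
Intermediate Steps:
V(B, k) = -2
I(w, o) = -677 + o (I(w, o) = -2 + (o - 675) = -2 + (-675 + o) = -677 + o)
O(G) = -2
(358566 + O(-643))/(X(-215) + I(-477, -213)) = (358566 - 2)/(-215 + (-677 - 213)) = 358564/(-215 - 890) = 358564/(-1105) = 358564*(-1/1105) = -21092/65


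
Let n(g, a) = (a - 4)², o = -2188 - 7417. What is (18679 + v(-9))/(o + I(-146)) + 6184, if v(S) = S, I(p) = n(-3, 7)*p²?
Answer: 1126984646/182239 ≈ 6184.1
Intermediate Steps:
o = -9605
n(g, a) = (-4 + a)²
I(p) = 9*p² (I(p) = (-4 + 7)²*p² = 3²*p² = 9*p²)
(18679 + v(-9))/(o + I(-146)) + 6184 = (18679 - 9)/(-9605 + 9*(-146)²) + 6184 = 18670/(-9605 + 9*21316) + 6184 = 18670/(-9605 + 191844) + 6184 = 18670/182239 + 6184 = 1126984646/182239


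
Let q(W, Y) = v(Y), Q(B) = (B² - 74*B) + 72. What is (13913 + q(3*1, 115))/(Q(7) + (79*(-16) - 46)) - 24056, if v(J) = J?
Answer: -13692540/569 ≈ -24064.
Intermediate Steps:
Q(B) = 72 + B² - 74*B
q(W, Y) = Y
(13913 + q(3*1, 115))/(Q(7) + (79*(-16) - 46)) - 24056 = (13913 + 115)/((72 + 7² - 74*7) + (79*(-16) - 46)) - 24056 = 14028/((72 + 49 - 518) + (-1264 - 46)) - 24056 = 14028/(-397 - 1310) - 24056 = 14028/(-1707) - 24056 = 14028*(-1/1707) - 24056 = -4676/569 - 24056 = -13692540/569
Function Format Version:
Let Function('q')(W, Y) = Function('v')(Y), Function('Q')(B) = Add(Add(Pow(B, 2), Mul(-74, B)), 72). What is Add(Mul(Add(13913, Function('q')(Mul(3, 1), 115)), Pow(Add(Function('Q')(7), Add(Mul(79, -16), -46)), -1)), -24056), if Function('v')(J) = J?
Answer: Rational(-13692540, 569) ≈ -24064.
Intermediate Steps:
Function('Q')(B) = Add(72, Pow(B, 2), Mul(-74, B))
Function('q')(W, Y) = Y
Add(Mul(Add(13913, Function('q')(Mul(3, 1), 115)), Pow(Add(Function('Q')(7), Add(Mul(79, -16), -46)), -1)), -24056) = Add(Mul(Add(13913, 115), Pow(Add(Add(72, Pow(7, 2), Mul(-74, 7)), Add(Mul(79, -16), -46)), -1)), -24056) = Add(Mul(14028, Pow(Add(Add(72, 49, -518), Add(-1264, -46)), -1)), -24056) = Add(Mul(14028, Pow(Add(-397, -1310), -1)), -24056) = Add(Mul(14028, Pow(-1707, -1)), -24056) = Add(Mul(14028, Rational(-1, 1707)), -24056) = Add(Rational(-4676, 569), -24056) = Rational(-13692540, 569)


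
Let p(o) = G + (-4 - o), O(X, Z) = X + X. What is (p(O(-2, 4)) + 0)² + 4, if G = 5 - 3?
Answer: 8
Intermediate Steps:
O(X, Z) = 2*X
G = 2
p(o) = -2 - o (p(o) = 2 + (-4 - o) = -2 - o)
(p(O(-2, 4)) + 0)² + 4 = ((-2 - 2*(-2)) + 0)² + 4 = ((-2 - 1*(-4)) + 0)² + 4 = ((-2 + 4) + 0)² + 4 = (2 + 0)² + 4 = 2² + 4 = 4 + 4 = 8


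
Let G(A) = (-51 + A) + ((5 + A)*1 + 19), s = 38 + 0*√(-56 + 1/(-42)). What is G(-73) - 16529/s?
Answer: -23103/38 ≈ -607.97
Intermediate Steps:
s = 38 (s = 38 + 0*√(-56 - 1/42) = 38 + 0*√(-2353/42) = 38 + 0*(I*√98826/42) = 38 + 0 = 38)
G(A) = -27 + 2*A (G(A) = (-51 + A) + ((5 + A) + 19) = (-51 + A) + (24 + A) = -27 + 2*A)
G(-73) - 16529/s = (-27 + 2*(-73)) - 16529/38 = (-27 - 146) - 16529*1/38 = -173 - 16529/38 = -23103/38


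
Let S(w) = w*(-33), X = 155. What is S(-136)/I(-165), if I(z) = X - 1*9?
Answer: 2244/73 ≈ 30.740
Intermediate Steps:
S(w) = -33*w
I(z) = 146 (I(z) = 155 - 1*9 = 155 - 9 = 146)
S(-136)/I(-165) = -33*(-136)/146 = 4488*(1/146) = 2244/73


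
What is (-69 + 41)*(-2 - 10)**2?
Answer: -4032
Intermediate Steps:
(-69 + 41)*(-2 - 10)**2 = -28*(-12)**2 = -28*144 = -4032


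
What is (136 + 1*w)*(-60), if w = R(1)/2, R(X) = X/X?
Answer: -8190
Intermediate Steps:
R(X) = 1
w = ½ (w = 1/2 = 1*(½) = ½ ≈ 0.50000)
(136 + 1*w)*(-60) = (136 + 1*(½))*(-60) = (136 + ½)*(-60) = (273/2)*(-60) = -8190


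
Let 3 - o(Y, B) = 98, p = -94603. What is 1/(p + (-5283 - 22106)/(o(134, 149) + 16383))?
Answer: -16288/1540921053 ≈ -1.0570e-5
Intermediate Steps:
o(Y, B) = -95 (o(Y, B) = 3 - 1*98 = 3 - 98 = -95)
1/(p + (-5283 - 22106)/(o(134, 149) + 16383)) = 1/(-94603 + (-5283 - 22106)/(-95 + 16383)) = 1/(-94603 - 27389/16288) = 1/(-1540921053/16288) = -16288/1540921053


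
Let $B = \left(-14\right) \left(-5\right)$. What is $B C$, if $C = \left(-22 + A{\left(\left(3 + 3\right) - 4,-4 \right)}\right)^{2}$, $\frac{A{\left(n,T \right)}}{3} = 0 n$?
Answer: $33880$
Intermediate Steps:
$A{\left(n,T \right)} = 0$ ($A{\left(n,T \right)} = 3 \cdot 0 n = 3 \cdot 0 = 0$)
$B = 70$
$C = 484$ ($C = \left(-22 + 0\right)^{2} = \left(-22\right)^{2} = 484$)
$B C = 70 \cdot 484 = 33880$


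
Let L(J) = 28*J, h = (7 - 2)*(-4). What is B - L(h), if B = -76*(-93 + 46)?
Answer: 4132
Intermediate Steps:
h = -20 (h = 5*(-4) = -20)
B = 3572 (B = -76*(-47) = 3572)
B - L(h) = 3572 - 28*(-20) = 3572 - 1*(-560) = 3572 + 560 = 4132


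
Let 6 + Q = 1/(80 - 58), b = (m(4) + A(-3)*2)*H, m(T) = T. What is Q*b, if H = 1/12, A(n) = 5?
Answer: -917/132 ≈ -6.9470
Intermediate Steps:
H = 1/12 ≈ 0.083333
b = 7/6 (b = (4 + 5*2)*(1/12) = (4 + 10)*(1/12) = 14*(1/12) = 7/6 ≈ 1.1667)
Q = -131/22 (Q = -6 + 1/(80 - 58) = -6 + 1/22 = -131/22 ≈ -5.9545)
Q*b = -131/22*7/6 = -917/132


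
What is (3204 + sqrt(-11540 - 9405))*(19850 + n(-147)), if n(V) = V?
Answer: 63128412 + 19703*I*sqrt(20945) ≈ 6.3128e+7 + 2.8515e+6*I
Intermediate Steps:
(3204 + sqrt(-11540 - 9405))*(19850 + n(-147)) = (3204 + sqrt(-11540 - 9405))*(19850 - 147) = (3204 + sqrt(-20945))*19703 = (3204 + I*sqrt(20945))*19703 = 63128412 + 19703*I*sqrt(20945)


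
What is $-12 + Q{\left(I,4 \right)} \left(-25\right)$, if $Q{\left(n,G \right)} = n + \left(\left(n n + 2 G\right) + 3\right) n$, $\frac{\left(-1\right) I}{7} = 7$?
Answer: $2955913$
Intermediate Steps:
$I = -49$ ($I = \left(-7\right) 7 = -49$)
$Q{\left(n,G \right)} = n + n \left(3 + n^{2} + 2 G\right)$ ($Q{\left(n,G \right)} = n + \left(\left(n^{2} + 2 G\right) + 3\right) n = n + \left(3 + n^{2} + 2 G\right) n = n + n \left(3 + n^{2} + 2 G\right)$)
$-12 + Q{\left(I,4 \right)} \left(-25\right) = -12 + - 49 \left(4 + \left(-49\right)^{2} + 2 \cdot 4\right) \left(-25\right) = -12 + - 49 \left(4 + 2401 + 8\right) \left(-25\right) = -12 + \left(-49\right) 2413 \left(-25\right) = -12 - -2955925 = -12 + 2955925 = 2955913$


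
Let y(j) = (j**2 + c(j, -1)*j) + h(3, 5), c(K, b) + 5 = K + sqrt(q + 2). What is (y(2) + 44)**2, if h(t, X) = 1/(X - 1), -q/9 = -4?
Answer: 30993/16 + 169*sqrt(38) ≈ 2978.8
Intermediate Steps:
q = 36 (q = -9*(-4) = 36)
h(t, X) = 1/(-1 + X)
c(K, b) = -5 + K + sqrt(38) (c(K, b) = -5 + (K + sqrt(36 + 2)) = -5 + (K + sqrt(38)) = -5 + K + sqrt(38))
y(j) = 1/4 + j**2 + j*(-5 + j + sqrt(38)) (y(j) = (j**2 + (-5 + j + sqrt(38))*j) + 1/(-1 + 5) = (j**2 + j*(-5 + j + sqrt(38))) + 1/4 = 1/4 + j**2 + j*(-5 + j + sqrt(38)))
(y(2) + 44)**2 = ((1/4 + 2**2 + 2*(-5 + 2 + sqrt(38))) + 44)**2 = ((1/4 + 4 + 2*(-3 + sqrt(38))) + 44)**2 = ((1/4 + 4 + (-6 + 2*sqrt(38))) + 44)**2 = ((-7/4 + 2*sqrt(38)) + 44)**2 = (169/4 + 2*sqrt(38))**2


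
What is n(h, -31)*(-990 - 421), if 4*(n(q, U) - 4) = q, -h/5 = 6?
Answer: 9877/2 ≈ 4938.5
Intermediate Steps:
h = -30 (h = -5*6 = -30)
n(q, U) = 4 + q/4
n(h, -31)*(-990 - 421) = (4 + (1/4)*(-30))*(-990 - 421) = (4 - 15/2)*(-1411) = -7/2*(-1411) = 9877/2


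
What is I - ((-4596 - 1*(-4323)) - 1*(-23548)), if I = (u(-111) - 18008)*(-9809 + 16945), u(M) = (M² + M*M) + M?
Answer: 46524853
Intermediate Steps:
u(M) = M + 2*M² (u(M) = (M² + M²) + M = 2*M² + M = M + 2*M²)
I = 46548128 (I = (-111*(1 + 2*(-111)) - 18008)*(-9809 + 16945) = (-111*(1 - 222) - 18008)*7136 = (-111*(-221) - 18008)*7136 = (24531 - 18008)*7136 = 6523*7136 = 46548128)
I - ((-4596 - 1*(-4323)) - 1*(-23548)) = 46548128 - ((-4596 - 1*(-4323)) - 1*(-23548)) = 46548128 - ((-4596 + 4323) + 23548) = 46548128 - (-273 + 23548) = 46548128 - 1*23275 = 46548128 - 23275 = 46524853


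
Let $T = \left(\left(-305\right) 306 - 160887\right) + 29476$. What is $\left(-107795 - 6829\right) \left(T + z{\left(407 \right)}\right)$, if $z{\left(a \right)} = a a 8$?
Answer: $-126138095424$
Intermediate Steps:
$z{\left(a \right)} = 8 a^{2}$ ($z{\left(a \right)} = a^{2} \cdot 8 = 8 a^{2}$)
$T = -224741$ ($T = \left(-93330 - 160887\right) + 29476 = -254217 + 29476 = -224741$)
$\left(-107795 - 6829\right) \left(T + z{\left(407 \right)}\right) = \left(-107795 - 6829\right) \left(-224741 + 8 \cdot 407^{2}\right) = - 114624 \left(-224741 + 8 \cdot 165649\right) = - 114624 \left(-224741 + 1325192\right) = \left(-114624\right) 1100451 = -126138095424$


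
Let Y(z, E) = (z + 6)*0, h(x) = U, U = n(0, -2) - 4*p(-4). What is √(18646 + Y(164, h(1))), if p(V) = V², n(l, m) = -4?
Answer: √18646 ≈ 136.55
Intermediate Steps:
U = -68 (U = -4 - 4*(-4)² = -4 - 4*16 = -4 - 64 = -68)
h(x) = -68
Y(z, E) = 0 (Y(z, E) = (6 + z)*0 = 0)
√(18646 + Y(164, h(1))) = √(18646 + 0) = √18646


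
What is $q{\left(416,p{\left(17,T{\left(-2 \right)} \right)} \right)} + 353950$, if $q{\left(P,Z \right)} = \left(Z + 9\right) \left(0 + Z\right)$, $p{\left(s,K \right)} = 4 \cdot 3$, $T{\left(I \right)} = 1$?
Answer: $354202$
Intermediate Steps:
$p{\left(s,K \right)} = 12$
$q{\left(P,Z \right)} = Z \left(9 + Z\right)$ ($q{\left(P,Z \right)} = \left(9 + Z\right) Z = Z \left(9 + Z\right)$)
$q{\left(416,p{\left(17,T{\left(-2 \right)} \right)} \right)} + 353950 = 12 \left(9 + 12\right) + 353950 = 12 \cdot 21 + 353950 = 252 + 353950 = 354202$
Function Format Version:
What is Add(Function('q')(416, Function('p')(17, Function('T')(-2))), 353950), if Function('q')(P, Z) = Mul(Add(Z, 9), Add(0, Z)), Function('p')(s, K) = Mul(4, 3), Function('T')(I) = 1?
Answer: 354202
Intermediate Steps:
Function('p')(s, K) = 12
Function('q')(P, Z) = Mul(Z, Add(9, Z)) (Function('q')(P, Z) = Mul(Add(9, Z), Z) = Mul(Z, Add(9, Z)))
Add(Function('q')(416, Function('p')(17, Function('T')(-2))), 353950) = Add(Mul(12, Add(9, 12)), 353950) = Add(Mul(12, 21), 353950) = Add(252, 353950) = 354202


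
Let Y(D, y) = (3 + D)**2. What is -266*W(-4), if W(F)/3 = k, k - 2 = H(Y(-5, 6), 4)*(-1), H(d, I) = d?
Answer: 1596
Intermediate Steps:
k = -2 (k = 2 + (3 - 5)**2*(-1) = 2 + (-2)**2*(-1) = 2 + 4*(-1) = 2 - 4 = -2)
W(F) = -6 (W(F) = 3*(-2) = -6)
-266*W(-4) = -266*(-6) = 1596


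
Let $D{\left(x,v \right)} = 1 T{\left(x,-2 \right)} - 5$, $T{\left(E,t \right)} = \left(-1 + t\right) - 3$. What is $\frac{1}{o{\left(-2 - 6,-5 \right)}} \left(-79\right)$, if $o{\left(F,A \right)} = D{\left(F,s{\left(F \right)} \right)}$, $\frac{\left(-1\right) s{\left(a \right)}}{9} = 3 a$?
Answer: $\frac{79}{11} \approx 7.1818$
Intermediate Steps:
$T{\left(E,t \right)} = -4 + t$
$s{\left(a \right)} = - 27 a$ ($s{\left(a \right)} = - 9 \cdot 3 a = - 27 a$)
$D{\left(x,v \right)} = -11$ ($D{\left(x,v \right)} = 1 \left(-4 - 2\right) - 5 = 1 \left(-6\right) - 5 = -6 - 5 = -11$)
$o{\left(F,A \right)} = -11$
$\frac{1}{o{\left(-2 - 6,-5 \right)}} \left(-79\right) = \frac{1}{-11} \left(-79\right) = \left(- \frac{1}{11}\right) \left(-79\right) = \frac{79}{11}$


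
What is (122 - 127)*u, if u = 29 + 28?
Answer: -285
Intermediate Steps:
u = 57
(122 - 127)*u = (122 - 127)*57 = -5*57 = -285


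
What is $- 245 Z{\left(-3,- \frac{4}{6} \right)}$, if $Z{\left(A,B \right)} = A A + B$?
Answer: $- \frac{6125}{3} \approx -2041.7$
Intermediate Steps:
$Z{\left(A,B \right)} = B + A^{2}$ ($Z{\left(A,B \right)} = A^{2} + B = B + A^{2}$)
$- 245 Z{\left(-3,- \frac{4}{6} \right)} = - 245 \left(- \frac{4}{6} + \left(-3\right)^{2}\right) = - 245 \left(\left(-4\right) \frac{1}{6} + 9\right) = - 245 \left(- \frac{2}{3} + 9\right) = \left(-245\right) \frac{25}{3} = - \frac{6125}{3}$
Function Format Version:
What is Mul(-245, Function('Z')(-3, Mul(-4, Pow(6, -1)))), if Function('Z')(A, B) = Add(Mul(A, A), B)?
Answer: Rational(-6125, 3) ≈ -2041.7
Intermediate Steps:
Function('Z')(A, B) = Add(B, Pow(A, 2)) (Function('Z')(A, B) = Add(Pow(A, 2), B) = Add(B, Pow(A, 2)))
Mul(-245, Function('Z')(-3, Mul(-4, Pow(6, -1)))) = Mul(-245, Add(Mul(-4, Pow(6, -1)), Pow(-3, 2))) = Mul(-245, Add(Mul(-4, Rational(1, 6)), 9)) = Mul(-245, Add(Rational(-2, 3), 9)) = Mul(-245, Rational(25, 3)) = Rational(-6125, 3)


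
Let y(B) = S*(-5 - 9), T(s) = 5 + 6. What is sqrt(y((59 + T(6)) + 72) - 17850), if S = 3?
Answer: 6*I*sqrt(497) ≈ 133.76*I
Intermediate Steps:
T(s) = 11
y(B) = -42 (y(B) = 3*(-5 - 9) = 3*(-14) = -42)
sqrt(y((59 + T(6)) + 72) - 17850) = sqrt(-42 - 17850) = sqrt(-17892) = 6*I*sqrt(497)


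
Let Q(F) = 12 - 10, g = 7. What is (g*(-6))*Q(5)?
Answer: -84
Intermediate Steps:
Q(F) = 2
(g*(-6))*Q(5) = (7*(-6))*2 = -42*2 = -84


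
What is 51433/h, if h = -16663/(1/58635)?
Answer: -2707/51422895 ≈ -5.2642e-5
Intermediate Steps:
h = -977035005 (h = -16663/1/58635 = -16663*58635 = -977035005)
51433/h = 51433/(-977035005) = 51433*(-1/977035005) = -2707/51422895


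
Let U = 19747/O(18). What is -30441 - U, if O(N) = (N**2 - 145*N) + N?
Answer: -9860063/324 ≈ -30432.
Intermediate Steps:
O(N) = N**2 - 144*N
U = -2821/324 (U = 19747/((18*(-144 + 18))) = 19747/((18*(-126))) = 19747/(-2268) = 19747*(-1/2268) = -2821/324 ≈ -8.7068)
-30441 - U = -30441 - 1*(-2821/324) = -30441 + 2821/324 = -9860063/324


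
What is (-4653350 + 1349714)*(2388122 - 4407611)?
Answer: 6671656562004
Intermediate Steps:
(-4653350 + 1349714)*(2388122 - 4407611) = -3303636*(-2019489) = 6671656562004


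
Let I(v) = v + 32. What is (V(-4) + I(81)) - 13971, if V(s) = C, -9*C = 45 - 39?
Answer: -41576/3 ≈ -13859.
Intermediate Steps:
C = -⅔ (C = -(45 - 39)/9 = -⅑*6 = -⅔ ≈ -0.66667)
V(s) = -⅔
I(v) = 32 + v
(V(-4) + I(81)) - 13971 = (-⅔ + (32 + 81)) - 13971 = (-⅔ + 113) - 13971 = 337/3 - 13971 = -41576/3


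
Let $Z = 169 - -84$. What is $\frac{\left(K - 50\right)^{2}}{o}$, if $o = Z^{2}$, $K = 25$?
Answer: $\frac{625}{64009} \approx 0.0097643$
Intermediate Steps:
$Z = 253$ ($Z = 169 + 84 = 253$)
$o = 64009$ ($o = 253^{2} = 64009$)
$\frac{\left(K - 50\right)^{2}}{o} = \frac{\left(25 - 50\right)^{2}}{64009} = \left(-25\right)^{2} \cdot \frac{1}{64009} = 625 \cdot \frac{1}{64009} = \frac{625}{64009}$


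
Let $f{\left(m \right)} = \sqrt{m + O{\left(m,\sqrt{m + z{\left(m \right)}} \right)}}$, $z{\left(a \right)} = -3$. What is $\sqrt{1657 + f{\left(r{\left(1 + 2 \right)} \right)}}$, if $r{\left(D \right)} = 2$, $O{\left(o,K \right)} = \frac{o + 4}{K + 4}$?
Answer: $\frac{\sqrt{478873 + 17 \sqrt{34} \sqrt{29 - 3 i}}}{17} \approx 40.729 - 0.0011713 i$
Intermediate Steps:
$O{\left(o,K \right)} = \frac{4 + o}{4 + K}$
$f{\left(m \right)} = \sqrt{m + \frac{4 + m}{4 + \sqrt{-3 + m}}}$ ($f{\left(m \right)} = \sqrt{m + \frac{4 + m}{4 + \sqrt{m - 3}}} = \sqrt{m + \frac{4 + m}{4 + \sqrt{-3 + m}}}$)
$\sqrt{1657 + f{\left(r{\left(1 + 2 \right)} \right)}} = \sqrt{1657 + \sqrt{\frac{4 + 2 + 2 \left(4 + \sqrt{-3 + 2}\right)}{4 + \sqrt{-3 + 2}}}} = \sqrt{1657 + \sqrt{\frac{4 + 2 + 2 \left(4 + \sqrt{-1}\right)}{4 + \sqrt{-1}}}} = \sqrt{1657 + \sqrt{\frac{4 + 2 + 2 \left(4 + i\right)}{4 + i}}} = \sqrt{1657 + \sqrt{\frac{4 - i}{17} \left(4 + 2 + \left(8 + 2 i\right)\right)}} = \sqrt{1657 + \sqrt{\frac{4 - i}{17} \left(14 + 2 i\right)}} = \sqrt{1657 + \sqrt{\frac{\left(4 - i\right) \left(14 + 2 i\right)}{17}}} = \sqrt{1657 + \frac{\sqrt{17} \sqrt{\left(4 - i\right) \left(14 + 2 i\right)}}{17}}$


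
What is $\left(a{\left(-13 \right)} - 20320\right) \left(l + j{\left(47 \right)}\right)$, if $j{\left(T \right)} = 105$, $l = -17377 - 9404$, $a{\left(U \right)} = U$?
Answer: $542403108$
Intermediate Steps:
$l = -26781$
$\left(a{\left(-13 \right)} - 20320\right) \left(l + j{\left(47 \right)}\right) = \left(-13 - 20320\right) \left(-26781 + 105\right) = \left(-20333\right) \left(-26676\right) = 542403108$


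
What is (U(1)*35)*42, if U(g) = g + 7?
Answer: 11760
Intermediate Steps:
U(g) = 7 + g
(U(1)*35)*42 = ((7 + 1)*35)*42 = (8*35)*42 = 280*42 = 11760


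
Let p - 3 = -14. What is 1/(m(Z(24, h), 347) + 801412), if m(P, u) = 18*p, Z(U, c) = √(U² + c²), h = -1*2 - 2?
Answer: 1/801214 ≈ 1.2481e-6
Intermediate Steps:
p = -11 (p = 3 - 14 = -11)
h = -4 (h = -2 - 2 = -4)
m(P, u) = -198 (m(P, u) = 18*(-11) = -198)
1/(m(Z(24, h), 347) + 801412) = 1/(-198 + 801412) = 1/801214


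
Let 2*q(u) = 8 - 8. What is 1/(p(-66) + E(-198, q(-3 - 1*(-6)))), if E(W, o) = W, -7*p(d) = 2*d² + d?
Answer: -7/10032 ≈ -0.00069777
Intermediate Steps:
p(d) = -2*d²/7 - d/7 (p(d) = -(2*d² + d)/7 = -(d + 2*d²)/7 = -2*d²/7 - d/7)
q(u) = 0 (q(u) = (8 - 8)/2 = (½)*0 = 0)
1/(p(-66) + E(-198, q(-3 - 1*(-6)))) = 1/(-⅐*(-66)*(1 + 2*(-66)) - 198) = 1/(-⅐*(-66)*(1 - 132) - 198) = 1/(-⅐*(-66)*(-131) - 198) = 1/(-8646/7 - 198) = 1/(-10032/7) = -7/10032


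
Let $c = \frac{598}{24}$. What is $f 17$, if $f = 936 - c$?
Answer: $\frac{185861}{12} \approx 15488.0$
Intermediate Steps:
$c = \frac{299}{12}$ ($c = 598 \cdot \frac{1}{24} = \frac{299}{12} \approx 24.917$)
$f = \frac{10933}{12}$ ($f = 936 - \frac{299}{12} = \frac{10933}{12} \approx 911.08$)
$f 17 = \frac{10933}{12} \cdot 17 = \frac{185861}{12}$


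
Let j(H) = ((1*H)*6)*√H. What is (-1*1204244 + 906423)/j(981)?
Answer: -297821*√109/1924722 ≈ -1.6155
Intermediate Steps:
j(H) = 6*H^(3/2) (j(H) = (H*6)*√H = (6*H)*√H = 6*H^(3/2))
(-1*1204244 + 906423)/j(981) = (-1*1204244 + 906423)/((6*981^(3/2))) = (-1204244 + 906423)/((6*(2943*√109))) = -297821*√109/1924722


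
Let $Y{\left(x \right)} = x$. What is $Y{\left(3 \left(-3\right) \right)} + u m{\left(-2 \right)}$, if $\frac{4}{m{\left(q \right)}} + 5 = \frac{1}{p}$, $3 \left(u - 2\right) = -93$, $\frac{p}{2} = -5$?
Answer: $\frac{701}{51} \approx 13.745$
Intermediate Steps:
$p = -10$ ($p = 2 \left(-5\right) = -10$)
$u = -29$ ($u = 2 + \frac{1}{3} \left(-93\right) = 2 - 31 = -29$)
$m{\left(q \right)} = - \frac{40}{51}$ ($m{\left(q \right)} = \frac{4}{-5 + \frac{1}{-10}} = \frac{4}{-5 - \frac{1}{10}} = \frac{4}{- \frac{51}{10}} = 4 \left(- \frac{10}{51}\right) = - \frac{40}{51}$)
$Y{\left(3 \left(-3\right) \right)} + u m{\left(-2 \right)} = 3 \left(-3\right) - - \frac{1160}{51} = -9 + \frac{1160}{51} = \frac{701}{51}$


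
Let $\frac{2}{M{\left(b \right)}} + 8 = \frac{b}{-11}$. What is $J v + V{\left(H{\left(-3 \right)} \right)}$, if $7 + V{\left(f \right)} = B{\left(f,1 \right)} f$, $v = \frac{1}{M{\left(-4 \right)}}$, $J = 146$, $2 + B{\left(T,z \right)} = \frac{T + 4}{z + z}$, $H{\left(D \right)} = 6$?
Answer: $- \frac{6011}{11} \approx -546.45$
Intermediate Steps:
$M{\left(b \right)} = \frac{2}{-8 - \frac{b}{11}}$ ($M{\left(b \right)} = \frac{2}{-8 + \frac{b}{-11}} = \frac{2}{-8 + b \left(- \frac{1}{11}\right)} = \frac{2}{-8 - \frac{b}{11}}$)
$B{\left(T,z \right)} = -2 + \frac{4 + T}{2 z}$ ($B{\left(T,z \right)} = -2 + \frac{T + 4}{z + z} = -2 + \frac{4 + T}{2 z}$)
$v = - \frac{42}{11}$ ($v = \frac{1}{\left(-22\right) \frac{1}{88 - 4}} = \frac{1}{\left(-22\right) \frac{1}{84}} = \frac{1}{- \frac{11}{42}} = - \frac{42}{11} \approx -3.8182$)
$V{\left(f \right)} = -7 + \frac{f^{2}}{2}$ ($V{\left(f \right)} = -7 + \frac{4 + f - 4}{2 \cdot 1} f = -7 + \frac{1}{2} \cdot 1 \left(4 + f - 4\right) f = -7 + \frac{1}{2} \cdot 1 f f = -7 + \frac{f}{2} f = -7 + \frac{f^{2}}{2}$)
$J v + V{\left(H{\left(-3 \right)} \right)} = 146 \left(- \frac{42}{11}\right) - \left(7 - \frac{6^{2}}{2}\right) = - \frac{6132}{11} + \left(-7 + \frac{1}{2} \cdot 36\right) = - \frac{6132}{11} + \left(-7 + 18\right) = - \frac{6132}{11} + 11 = - \frac{6011}{11}$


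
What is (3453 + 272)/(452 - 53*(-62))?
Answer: 3725/3738 ≈ 0.99652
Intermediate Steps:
(3453 + 272)/(452 - 53*(-62)) = 3725/(452 + 3286) = 3725/3738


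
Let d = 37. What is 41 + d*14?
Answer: 559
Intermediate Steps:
41 + d*14 = 41 + 37*14 = 41 + 518 = 559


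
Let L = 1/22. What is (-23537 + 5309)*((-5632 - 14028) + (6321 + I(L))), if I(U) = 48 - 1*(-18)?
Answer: 241940244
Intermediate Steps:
L = 1/22 (L = 1*(1/22) = 1/22 ≈ 0.045455)
I(U) = 66 (I(U) = 48 + 18 = 66)
(-23537 + 5309)*((-5632 - 14028) + (6321 + I(L))) = (-23537 + 5309)*((-5632 - 14028) + (6321 + 66)) = -18228*(-19660 + 6387) = -18228*(-13273) = 241940244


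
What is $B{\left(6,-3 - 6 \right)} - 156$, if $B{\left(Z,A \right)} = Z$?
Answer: $-150$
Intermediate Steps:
$B{\left(6,-3 - 6 \right)} - 156 = 6 - 156 = -150$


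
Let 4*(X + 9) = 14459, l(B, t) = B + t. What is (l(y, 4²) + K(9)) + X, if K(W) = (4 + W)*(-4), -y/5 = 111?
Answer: 12059/4 ≈ 3014.8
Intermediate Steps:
y = -555 (y = -5*111 = -555)
X = 14423/4 (X = -9 + (¼)*14459 = -9 + 14459/4 = 14423/4 ≈ 3605.8)
K(W) = -16 - 4*W
(l(y, 4²) + K(9)) + X = ((-555 + 4²) + (-16 - 4*9)) + 14423/4 = ((-555 + 16) + (-16 - 36)) + 14423/4 = (-539 - 52) + 14423/4 = -591 + 14423/4 = 12059/4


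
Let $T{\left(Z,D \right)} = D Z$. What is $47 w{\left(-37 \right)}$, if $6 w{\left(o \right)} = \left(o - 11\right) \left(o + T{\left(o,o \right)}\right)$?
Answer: $-500832$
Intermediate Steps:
$w{\left(o \right)} = \frac{\left(-11 + o\right) \left(o + o^{2}\right)}{6}$ ($w{\left(o \right)} = \frac{\left(o - 11\right) \left(o + o o\right)}{6} = \frac{\left(-11 + o\right) \left(o + o^{2}\right)}{6}$)
$47 w{\left(-37 \right)} = 47 \cdot \frac{1}{6} \left(-37\right) \left(-11 + \left(-37\right)^{2} - -370\right) = 47 \cdot \frac{1}{6} \left(-37\right) \left(-11 + 1369 + 370\right) = 47 \cdot \frac{1}{6} \left(-37\right) 1728 = 47 \left(-10656\right) = -500832$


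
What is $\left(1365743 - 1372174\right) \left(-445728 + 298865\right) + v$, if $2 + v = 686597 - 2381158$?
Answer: $942781390$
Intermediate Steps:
$v = -1694563$ ($v = -2 + \left(686597 - 2381158\right) = -2 - 1694561 = -1694563$)
$\left(1365743 - 1372174\right) \left(-445728 + 298865\right) + v = \left(1365743 - 1372174\right) \left(-445728 + 298865\right) - 1694563 = \left(-6431\right) \left(-146863\right) - 1694563 = 944475953 - 1694563 = 942781390$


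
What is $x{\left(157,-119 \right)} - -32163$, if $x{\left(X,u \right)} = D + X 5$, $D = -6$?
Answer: $32942$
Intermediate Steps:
$x{\left(X,u \right)} = -6 + 5 X$ ($x{\left(X,u \right)} = -6 + X 5 = -6 + 5 X$)
$x{\left(157,-119 \right)} - -32163 = \left(-6 + 5 \cdot 157\right) - -32163 = \left(-6 + 785\right) + 32163 = 779 + 32163 = 32942$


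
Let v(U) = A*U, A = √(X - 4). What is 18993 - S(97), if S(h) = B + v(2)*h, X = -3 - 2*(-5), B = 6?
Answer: 18987 - 194*√3 ≈ 18651.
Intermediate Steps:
X = 7 (X = -3 + 10 = 7)
A = √3 (A = √(7 - 4) = √3 ≈ 1.7320)
v(U) = U*√3 (v(U) = √3*U = U*√3)
S(h) = 6 + 2*h*√3 (S(h) = 6 + (2*√3)*h = 6 + 2*h*√3)
18993 - S(97) = 18993 - (6 + 2*97*√3) = 18993 - (6 + 194*√3) = 18993 + (-6 - 194*√3) = 18987 - 194*√3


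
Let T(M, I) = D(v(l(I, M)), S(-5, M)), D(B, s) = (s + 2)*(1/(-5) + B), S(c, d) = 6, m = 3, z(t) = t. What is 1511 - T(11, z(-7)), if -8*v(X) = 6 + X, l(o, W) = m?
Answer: 7608/5 ≈ 1521.6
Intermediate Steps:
l(o, W) = 3
v(X) = -3/4 - X/8 (v(X) = -(6 + X)/8 = -3/4 - X/8)
D(B, s) = (2 + s)*(-1/5 + B)
T(M, I) = -53/5 (T(M, I) = -2/5 + 2*(-3/4 - 1/8*3) - 1/5*6 + (-3/4 - 1/8*3)*6 = -2/5 + 2*(-3/4 - 3/8) - 6/5 + (-3/4 - 3/8)*6 = -2/5 + 2*(-9/8) - 6/5 - 9/8*6 = -2/5 - 9/4 - 6/5 - 27/4 = -53/5)
1511 - T(11, z(-7)) = 1511 - 1*(-53/5) = 1511 + 53/5 = 7608/5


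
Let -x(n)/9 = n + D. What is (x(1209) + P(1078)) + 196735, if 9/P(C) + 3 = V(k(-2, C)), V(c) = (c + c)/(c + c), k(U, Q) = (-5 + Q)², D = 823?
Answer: 356885/2 ≈ 1.7844e+5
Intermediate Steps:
V(c) = 1 (V(c) = (2*c)/((2*c)) = (2*c)*(1/(2*c)) = 1)
P(C) = -9/2 (P(C) = 9/(-3 + 1) = 9/(-2) = 9*(-½) = -9/2)
x(n) = -7407 - 9*n (x(n) = -9*(n + 823) = -9*(823 + n) = -7407 - 9*n)
(x(1209) + P(1078)) + 196735 = ((-7407 - 9*1209) - 9/2) + 196735 = ((-7407 - 10881) - 9/2) + 196735 = (-18288 - 9/2) + 196735 = -36585/2 + 196735 = 356885/2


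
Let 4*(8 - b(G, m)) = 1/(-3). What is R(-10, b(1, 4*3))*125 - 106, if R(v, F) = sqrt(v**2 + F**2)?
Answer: -106 + 125*sqrt(23809)/12 ≈ 1501.3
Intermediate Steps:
b(G, m) = 97/12 (b(G, m) = 8 - 1/4/(-3) = 8 - 1/4*(-1/3) = 8 + 1/12 = 97/12)
R(v, F) = sqrt(F**2 + v**2)
R(-10, b(1, 4*3))*125 - 106 = sqrt((97/12)**2 + (-10)**2)*125 - 106 = sqrt(9409/144 + 100)*125 - 106 = sqrt(23809/144)*125 - 106 = (sqrt(23809)/12)*125 - 106 = 125*sqrt(23809)/12 - 106 = -106 + 125*sqrt(23809)/12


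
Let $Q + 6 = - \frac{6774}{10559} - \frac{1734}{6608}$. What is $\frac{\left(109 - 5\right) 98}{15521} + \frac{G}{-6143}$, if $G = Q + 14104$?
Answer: $- \frac{5449045370351043}{3326312461048808} \approx -1.6382$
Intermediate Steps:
$Q = - \frac{240857565}{34886936}$ ($Q = -6 - \left(\frac{867}{3304} + \frac{6774}{10559}\right) = -6 - \frac{31535949}{34886936} = - \frac{240857565}{34886936} \approx -6.9039$)
$G = \frac{491804487779}{34886936}$ ($G = - \frac{240857565}{34886936} + 14104 = \frac{491804487779}{34886936} \approx 14097.0$)
$\frac{\left(109 - 5\right) 98}{15521} + \frac{G}{-6143} = \frac{\left(109 - 5\right) 98}{15521} + \frac{491804487779}{34886936 \left(-6143\right)} = 104 \cdot 98 \cdot \frac{1}{15521} + \frac{491804487779}{34886936} \left(- \frac{1}{6143}\right) = 10192 \cdot \frac{1}{15521} - \frac{491804487779}{214310447848} = \frac{10192}{15521} - \frac{491804487779}{214310447848} = - \frac{5449045370351043}{3326312461048808}$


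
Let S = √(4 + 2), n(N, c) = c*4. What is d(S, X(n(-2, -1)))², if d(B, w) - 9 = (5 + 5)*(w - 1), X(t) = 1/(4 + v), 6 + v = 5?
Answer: 49/9 ≈ 5.4444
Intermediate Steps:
v = -1 (v = -6 + 5 = -1)
n(N, c) = 4*c
S = √6 ≈ 2.4495
X(t) = ⅓ (X(t) = 1/(4 - 1) = 1/3 = ⅓)
d(B, w) = -1 + 10*w (d(B, w) = 9 + (5 + 5)*(w - 1) = 9 + 10*(-1 + w) = 9 + (-10 + 10*w) = -1 + 10*w)
d(S, X(n(-2, -1)))² = (-1 + 10*(⅓))² = (-1 + 10/3)² = (7/3)² = 49/9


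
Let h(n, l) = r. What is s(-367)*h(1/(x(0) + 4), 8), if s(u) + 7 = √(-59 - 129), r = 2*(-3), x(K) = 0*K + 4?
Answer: 42 - 12*I*√47 ≈ 42.0 - 82.268*I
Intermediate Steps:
x(K) = 4 (x(K) = 0 + 4 = 4)
r = -6
h(n, l) = -6
s(u) = -7 + 2*I*√47 (s(u) = -7 + √(-59 - 129) = -7 + √(-188) = -7 + 2*I*√47)
s(-367)*h(1/(x(0) + 4), 8) = (-7 + 2*I*√47)*(-6) = 42 - 12*I*√47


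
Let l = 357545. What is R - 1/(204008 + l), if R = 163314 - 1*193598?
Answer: -17006071053/561553 ≈ -30284.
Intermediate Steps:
R = -30284 (R = 163314 - 193598 = -30284)
R - 1/(204008 + l) = -30284 - 1/(204008 + 357545) = -30284 - 1/561553 = -17006071053/561553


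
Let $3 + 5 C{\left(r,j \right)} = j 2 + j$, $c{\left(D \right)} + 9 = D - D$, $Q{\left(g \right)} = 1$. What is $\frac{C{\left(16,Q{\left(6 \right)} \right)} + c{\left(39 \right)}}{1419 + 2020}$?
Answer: $- \frac{9}{3439} \approx -0.002617$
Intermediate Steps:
$c{\left(D \right)} = -9$ ($c{\left(D \right)} = -9 + \left(D - D\right) = -9 + 0 = -9$)
$C{\left(r,j \right)} = - \frac{3}{5} + \frac{3 j}{5}$ ($C{\left(r,j \right)} = - \frac{3}{5} + \frac{j 2 + j}{5} = - \frac{3}{5} + \frac{2 j + j}{5} = - \frac{3}{5} + \frac{3 j}{5}$)
$\frac{C{\left(16,Q{\left(6 \right)} \right)} + c{\left(39 \right)}}{1419 + 2020} = \frac{\left(- \frac{3}{5} + \frac{3}{5} \cdot 1\right) - 9}{1419 + 2020} = \frac{\left(- \frac{3}{5} + \frac{3}{5}\right) - 9}{3439} = \left(0 - 9\right) \frac{1}{3439} = \left(-9\right) \frac{1}{3439} = - \frac{9}{3439}$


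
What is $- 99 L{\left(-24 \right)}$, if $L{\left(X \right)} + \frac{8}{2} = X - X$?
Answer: $396$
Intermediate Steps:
$L{\left(X \right)} = -4$ ($L{\left(X \right)} = -4 + \left(X - X\right) = -4 + 0 = -4$)
$- 99 L{\left(-24 \right)} = \left(-99\right) \left(-4\right) = 396$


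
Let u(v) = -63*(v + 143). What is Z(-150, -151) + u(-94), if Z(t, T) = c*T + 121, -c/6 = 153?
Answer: 135652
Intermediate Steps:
c = -918 (c = -6*153 = -918)
u(v) = -9009 - 63*v (u(v) = -63*(143 + v) = -9009 - 63*v)
Z(t, T) = 121 - 918*T (Z(t, T) = -918*T + 121 = 121 - 918*T)
Z(-150, -151) + u(-94) = (121 - 918*(-151)) + (-9009 - 63*(-94)) = (121 + 138618) + (-9009 + 5922) = 138739 - 3087 = 135652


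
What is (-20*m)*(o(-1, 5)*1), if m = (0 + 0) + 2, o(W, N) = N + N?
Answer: -400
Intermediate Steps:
o(W, N) = 2*N
m = 2 (m = 0 + 2 = 2)
(-20*m)*(o(-1, 5)*1) = (-20*2)*((2*5)*1) = -400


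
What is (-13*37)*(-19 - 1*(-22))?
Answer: -1443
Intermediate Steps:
(-13*37)*(-19 - 1*(-22)) = -481*(-19 + 22) = -481*3 = -1443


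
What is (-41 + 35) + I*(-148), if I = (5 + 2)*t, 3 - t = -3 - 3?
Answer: -9330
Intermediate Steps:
t = 9 (t = 3 - (-3 - 3) = 3 - 1*(-6) = 3 + 6 = 9)
I = 63 (I = (5 + 2)*9 = 7*9 = 63)
(-41 + 35) + I*(-148) = (-41 + 35) + 63*(-148) = -6 - 9324 = -9330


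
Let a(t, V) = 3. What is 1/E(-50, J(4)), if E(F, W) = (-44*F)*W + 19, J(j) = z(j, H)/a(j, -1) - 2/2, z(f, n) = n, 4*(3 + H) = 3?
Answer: -1/3831 ≈ -0.00026103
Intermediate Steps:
H = -9/4 (H = -3 + (¼)*3 = -3 + ¾ = -9/4 ≈ -2.2500)
J(j) = -7/4 (J(j) = -9/4/3 - 2/2 = -9/4*⅓ - 2*½ = -¾ - 1 = -7/4)
E(F, W) = 19 - 44*F*W (E(F, W) = -44*F*W + 19 = 19 - 44*F*W)
1/E(-50, J(4)) = 1/(19 - 44*(-50)*(-7/4)) = 1/(19 - 3850) = 1/(-3831) = -1/3831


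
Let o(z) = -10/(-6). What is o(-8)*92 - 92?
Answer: 184/3 ≈ 61.333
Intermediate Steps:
o(z) = 5/3 (o(z) = -10*(-⅙) = 5/3)
o(-8)*92 - 92 = (5/3)*92 - 92 = 460/3 - 92 = 184/3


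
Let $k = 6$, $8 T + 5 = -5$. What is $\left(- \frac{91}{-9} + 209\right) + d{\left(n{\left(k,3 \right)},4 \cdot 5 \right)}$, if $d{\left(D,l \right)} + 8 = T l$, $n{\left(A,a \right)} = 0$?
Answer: $\frac{1675}{9} \approx 186.11$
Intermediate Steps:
$T = - \frac{5}{4}$ ($T = - \frac{5}{8} + \frac{1}{8} \left(-5\right) = - \frac{5}{8} - \frac{5}{8} = - \frac{5}{4} \approx -1.25$)
$d{\left(D,l \right)} = -8 - \frac{5 l}{4}$
$\left(- \frac{91}{-9} + 209\right) + d{\left(n{\left(k,3 \right)},4 \cdot 5 \right)} = \left(- \frac{91}{-9} + 209\right) - \left(8 + \frac{5 \cdot 4 \cdot 5}{4}\right) = \left(\left(-91\right) \left(- \frac{1}{9}\right) + 209\right) - 33 = \left(\frac{91}{9} + 209\right) - 33 = \frac{1972}{9} - 33 = \frac{1675}{9}$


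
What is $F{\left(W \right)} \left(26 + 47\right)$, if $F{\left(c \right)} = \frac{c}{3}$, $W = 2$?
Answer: $\frac{146}{3} \approx 48.667$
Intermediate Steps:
$F{\left(c \right)} = \frac{c}{3}$ ($F{\left(c \right)} = c \frac{1}{3} = \frac{c}{3}$)
$F{\left(W \right)} \left(26 + 47\right) = \frac{1}{3} \cdot 2 \left(26 + 47\right) = \frac{2}{3} \cdot 73 = \frac{146}{3}$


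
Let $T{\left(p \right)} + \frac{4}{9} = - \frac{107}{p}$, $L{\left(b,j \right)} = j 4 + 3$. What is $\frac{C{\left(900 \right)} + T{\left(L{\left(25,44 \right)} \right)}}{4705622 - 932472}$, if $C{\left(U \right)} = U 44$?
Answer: $\frac{63793921}{6078544650} \approx 0.010495$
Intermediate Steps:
$C{\left(U \right)} = 44 U$
$L{\left(b,j \right)} = 3 + 4 j$ ($L{\left(b,j \right)} = 4 j + 3 = 3 + 4 j$)
$T{\left(p \right)} = - \frac{4}{9} - \frac{107}{p}$
$\frac{C{\left(900 \right)} + T{\left(L{\left(25,44 \right)} \right)}}{4705622 - 932472} = \frac{44 \cdot 900 - \left(\frac{4}{9} + \frac{107}{3 + 4 \cdot 44}\right)}{4705622 - 932472} = \frac{39600 - \left(\frac{4}{9} + \frac{107}{3 + 176}\right)}{3773150} = \left(39600 - \left(\frac{4}{9} + \frac{107}{179}\right)\right) \frac{1}{3773150} = \left(39600 - \frac{1679}{1611}\right) \frac{1}{3773150} = \frac{63793921}{1611} \cdot \frac{1}{3773150} = \frac{63793921}{6078544650}$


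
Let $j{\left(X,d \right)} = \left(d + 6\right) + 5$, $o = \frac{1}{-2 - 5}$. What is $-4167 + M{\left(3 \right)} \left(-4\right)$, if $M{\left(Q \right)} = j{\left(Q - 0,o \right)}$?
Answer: $- \frac{29473}{7} \approx -4210.4$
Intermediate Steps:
$o = - \frac{1}{7}$ ($o = \frac{1}{-7} = - \frac{1}{7} \approx -0.14286$)
$j{\left(X,d \right)} = 11 + d$ ($j{\left(X,d \right)} = \left(6 + d\right) + 5 = 11 + d$)
$M{\left(Q \right)} = \frac{76}{7}$ ($M{\left(Q \right)} = 11 - \frac{1}{7} = \frac{76}{7}$)
$-4167 + M{\left(3 \right)} \left(-4\right) = -4167 + \frac{76}{7} \left(-4\right) = -4167 - \frac{304}{7} = - \frac{29473}{7}$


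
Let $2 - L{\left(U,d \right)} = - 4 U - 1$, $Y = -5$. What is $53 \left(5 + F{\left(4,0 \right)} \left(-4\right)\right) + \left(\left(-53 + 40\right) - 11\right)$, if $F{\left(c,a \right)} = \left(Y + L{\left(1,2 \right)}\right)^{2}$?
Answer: $-607$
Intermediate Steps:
$L{\left(U,d \right)} = 3 + 4 U$ ($L{\left(U,d \right)} = 2 - \left(- 4 U - 1\right) = 2 - \left(-1 - 4 U\right) = 2 + \left(1 + 4 U\right) = 3 + 4 U$)
$F{\left(c,a \right)} = 4$ ($F{\left(c,a \right)} = \left(-5 + \left(3 + 4 \cdot 1\right)\right)^{2} = \left(-5 + \left(3 + 4\right)\right)^{2} = \left(-5 + 7\right)^{2} = 2^{2} = 4$)
$53 \left(5 + F{\left(4,0 \right)} \left(-4\right)\right) + \left(\left(-53 + 40\right) - 11\right) = 53 \left(5 + 4 \left(-4\right)\right) + \left(\left(-53 + 40\right) - 11\right) = 53 \left(5 - 16\right) - 24 = 53 \left(-11\right) - 24 = -583 - 24 = -607$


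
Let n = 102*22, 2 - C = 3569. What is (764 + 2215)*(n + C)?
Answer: -3941217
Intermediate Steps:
C = -3567 (C = 2 - 1*3569 = 2 - 3569 = -3567)
n = 2244
(764 + 2215)*(n + C) = (764 + 2215)*(2244 - 3567) = 2979*(-1323) = -3941217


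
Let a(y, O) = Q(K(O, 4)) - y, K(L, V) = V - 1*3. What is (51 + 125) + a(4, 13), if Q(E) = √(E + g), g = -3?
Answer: 172 + I*√2 ≈ 172.0 + 1.4142*I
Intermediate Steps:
K(L, V) = -3 + V (K(L, V) = V - 3 = -3 + V)
Q(E) = √(-3 + E) (Q(E) = √(E - 3) = √(-3 + E))
a(y, O) = -y + I*√2 (a(y, O) = √(-3 + (-3 + 4)) - y = √(-3 + 1) - y = √(-2) - y = I*√2 - y = -y + I*√2)
(51 + 125) + a(4, 13) = (51 + 125) + (-1*4 + I*√2) = 176 + (-4 + I*√2) = 172 + I*√2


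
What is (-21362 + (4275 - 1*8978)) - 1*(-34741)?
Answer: 8676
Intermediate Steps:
(-21362 + (4275 - 1*8978)) - 1*(-34741) = (-21362 + (4275 - 8978)) + 34741 = (-21362 - 4703) + 34741 = -26065 + 34741 = 8676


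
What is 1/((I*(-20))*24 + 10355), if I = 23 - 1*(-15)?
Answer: -1/7885 ≈ -0.00012682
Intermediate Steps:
I = 38 (I = 23 + 15 = 38)
1/((I*(-20))*24 + 10355) = 1/((38*(-20))*24 + 10355) = 1/(-760*24 + 10355) = 1/(-18240 + 10355) = 1/(-7885) = -1/7885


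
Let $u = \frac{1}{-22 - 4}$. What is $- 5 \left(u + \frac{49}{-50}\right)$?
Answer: $\frac{331}{65} \approx 5.0923$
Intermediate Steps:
$u = - \frac{1}{26}$ ($u = \frac{1}{-22 - 4} = \frac{1}{-26} = - \frac{1}{26} \approx -0.038462$)
$- 5 \left(u + \frac{49}{-50}\right) = - 5 \left(- \frac{1}{26} + \frac{49}{-50}\right) = - 5 \left(- \frac{1}{26} + 49 \left(- \frac{1}{50}\right)\right) = - 5 \left(- \frac{1}{26} - \frac{49}{50}\right) = \left(-5\right) \left(- \frac{331}{325}\right) = \frac{331}{65}$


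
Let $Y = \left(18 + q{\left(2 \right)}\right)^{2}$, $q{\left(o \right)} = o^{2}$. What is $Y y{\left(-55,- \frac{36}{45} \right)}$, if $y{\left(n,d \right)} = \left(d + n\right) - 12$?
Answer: $- \frac{164076}{5} \approx -32815.0$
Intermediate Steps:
$y{\left(n,d \right)} = -12 + d + n$
$Y = 484$ ($Y = \left(18 + 2^{2}\right)^{2} = \left(18 + 4\right)^{2} = 22^{2} = 484$)
$Y y{\left(-55,- \frac{36}{45} \right)} = 484 \left(-12 - \frac{36}{45} - 55\right) = 484 \left(-12 - \frac{4}{5} - 55\right) = 484 \left(- \frac{339}{5}\right) = - \frac{164076}{5}$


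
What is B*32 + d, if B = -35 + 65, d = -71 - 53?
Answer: 836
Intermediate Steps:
d = -124
B = 30
B*32 + d = 30*32 - 124 = 960 - 124 = 836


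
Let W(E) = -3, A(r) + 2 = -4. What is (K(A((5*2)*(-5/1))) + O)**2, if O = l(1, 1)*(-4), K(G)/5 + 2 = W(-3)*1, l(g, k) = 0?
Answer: 625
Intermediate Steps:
A(r) = -6 (A(r) = -2 - 4 = -6)
K(G) = -25 (K(G) = -10 + 5*(-3*1) = -10 + 5*(-3) = -10 - 15 = -25)
O = 0 (O = 0*(-4) = 0)
(K(A((5*2)*(-5/1))) + O)**2 = (-25 + 0)**2 = (-25)**2 = 625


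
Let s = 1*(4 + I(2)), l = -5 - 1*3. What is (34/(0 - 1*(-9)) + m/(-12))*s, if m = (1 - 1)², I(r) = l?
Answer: -136/9 ≈ -15.111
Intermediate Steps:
l = -8 (l = -5 - 3 = -8)
I(r) = -8
m = 0 (m = 0² = 0)
s = -4 (s = 1*(4 - 8) = 1*(-4) = -4)
(34/(0 - 1*(-9)) + m/(-12))*s = (34/(0 - 1*(-9)) + 0/(-12))*(-4) = (34/(0 + 9) + 0*(-1/12))*(-4) = (34/9 + 0)*(-4) = (34/9)*(-4) = -136/9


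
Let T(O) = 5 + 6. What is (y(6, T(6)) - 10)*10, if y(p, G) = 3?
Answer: -70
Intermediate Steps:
T(O) = 11
(y(6, T(6)) - 10)*10 = (3 - 10)*10 = -7*10 = -70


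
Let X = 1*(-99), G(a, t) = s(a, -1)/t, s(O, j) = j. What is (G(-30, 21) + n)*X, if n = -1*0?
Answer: 33/7 ≈ 4.7143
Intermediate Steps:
n = 0
G(a, t) = -1/t
X = -99
(G(-30, 21) + n)*X = (-1/21 + 0)*(-99) = -1/21*(-99) = 33/7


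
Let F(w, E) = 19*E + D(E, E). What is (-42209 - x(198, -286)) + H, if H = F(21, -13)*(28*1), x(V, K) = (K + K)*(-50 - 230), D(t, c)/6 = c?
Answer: -211469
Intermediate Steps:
D(t, c) = 6*c
x(V, K) = -560*K (x(V, K) = (2*K)*(-280) = -560*K)
F(w, E) = 25*E (F(w, E) = 19*E + 6*E = 25*E)
H = -9100 (H = (25*(-13))*(28*1) = -325*28 = -9100)
(-42209 - x(198, -286)) + H = (-42209 - (-560)*(-286)) - 9100 = (-42209 - 1*160160) - 9100 = (-42209 - 160160) - 9100 = -202369 - 9100 = -211469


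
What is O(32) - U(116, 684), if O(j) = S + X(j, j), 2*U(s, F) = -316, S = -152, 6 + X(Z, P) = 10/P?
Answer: 5/16 ≈ 0.31250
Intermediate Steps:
X(Z, P) = -6 + 10/P
U(s, F) = -158 (U(s, F) = (½)*(-316) = -158)
O(j) = -158 + 10/j (O(j) = -152 + (-6 + 10/j) = -158 + 10/j)
O(32) - U(116, 684) = (-158 + 10/32) - 1*(-158) = (-158 + 10*(1/32)) + 158 = (-158 + 5/16) + 158 = -2523/16 + 158 = 5/16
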